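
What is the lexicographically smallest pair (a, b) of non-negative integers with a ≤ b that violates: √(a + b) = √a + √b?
At (0, 4): both sides equal 2, so it holds there.
At (0, 6): both sides equal √(6) ≈ 2.449, so it holds there.

Substituting (1, 1) into the claim:
LHS = √(1 + 1) = √(2) ≈ 1.414
RHS = √1 + √1 = 2

Since LHS ≠ RHS, this pair disproves the claim, and no lexicographically smaller pair (a ≤ b, non-negative integers) does.

For instance (1, 3) is also a counterexample (LHS = 2, RHS = 1 + √(3) ≈ 2.732), but it's lexicographically larger.

Answer: (a, b) = (1, 1)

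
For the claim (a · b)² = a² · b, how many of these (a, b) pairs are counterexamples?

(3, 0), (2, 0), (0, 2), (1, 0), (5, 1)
0

Testing each pair:
(3, 0): LHS = 0, RHS = 0 → satisfies claim
(2, 0): LHS = 0, RHS = 0 → satisfies claim
(0, 2): LHS = 0, RHS = 0 → satisfies claim
(1, 0): LHS = 0, RHS = 0 → satisfies claim
(5, 1): LHS = 25, RHS = 25 → satisfies claim

That makes 0 counterexamples.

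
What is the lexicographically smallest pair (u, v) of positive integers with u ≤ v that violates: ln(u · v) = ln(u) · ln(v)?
At (1, 1): both sides equal 0, so it holds there.

Substituting (1, 2) into the claim:
LHS = ln(1 · 2) = ln(2) ≈ 0.6931
RHS = ln(1) · ln(2) = 0

Since LHS ≠ RHS, this pair disproves the claim, and no lexicographically smaller pair (u ≤ v, positive integers) does.

For instance (1, 7) is also a counterexample (LHS = ln(7) ≈ 1.946, RHS = 0), but it's lexicographically larger.

Answer: (u, v) = (1, 2)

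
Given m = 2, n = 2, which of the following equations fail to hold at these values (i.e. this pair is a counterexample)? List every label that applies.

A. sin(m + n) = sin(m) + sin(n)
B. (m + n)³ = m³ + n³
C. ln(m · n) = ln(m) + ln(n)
A, B

Evaluating each claim at the given values:
A. LHS = sin(4) ≈ -0.7568, RHS = 2·sin(2) ≈ 1.819 → fails here (LHS ≠ RHS)
B. LHS = 64, RHS = 16 → fails here (LHS ≠ RHS)
C. LHS = ln(4) ≈ 1.386, RHS = 2·ln(2) ≈ 1.386 → holds here (LHS = RHS)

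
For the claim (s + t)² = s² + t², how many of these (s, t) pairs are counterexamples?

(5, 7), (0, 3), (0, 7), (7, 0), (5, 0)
1

Testing each pair:
(5, 7): LHS = 144, RHS = 74 → counterexample
(0, 3): LHS = 9, RHS = 9 → satisfies claim
(0, 7): LHS = 49, RHS = 49 → satisfies claim
(7, 0): LHS = 49, RHS = 49 → satisfies claim
(5, 0): LHS = 25, RHS = 25 → satisfies claim

That makes 1 counterexample.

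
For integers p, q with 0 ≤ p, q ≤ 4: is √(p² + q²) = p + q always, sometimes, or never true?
It holds at (p, q) = (0, 0) (both sides equal 0), but fails at (p, q) = (4, 2) (LHS = 2·√(5) ≈ 4.472, RHS = 6).

Answer: Sometimes true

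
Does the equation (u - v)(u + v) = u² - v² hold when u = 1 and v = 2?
Substituting u = 1, v = 2:

LHS = (1 - 2)(1 + 2) = -3
RHS = 1² - 2² = -3

LHS = RHS, so the equation holds at this point.

Answer: Holds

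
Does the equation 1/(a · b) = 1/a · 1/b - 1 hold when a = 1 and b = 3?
Fails

Substituting a = 1, b = 3:

LHS = 1/(1 · 3) = 1/3
RHS = 1/1 · 1/3 - 1 = -2/3

LHS ≠ RHS, so the equation does not hold at this point.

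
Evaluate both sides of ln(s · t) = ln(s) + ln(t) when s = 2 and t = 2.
LHS = ln(2 · 2) = ln(4) ≈ 1.386
RHS = ln(2) + ln(2) = 2·ln(2) ≈ 1.386

LHS = RHS: the two sides agree.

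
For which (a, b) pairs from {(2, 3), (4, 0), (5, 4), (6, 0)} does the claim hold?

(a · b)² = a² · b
(4, 0), (6, 0)

Testing each pair:
(2, 3): LHS = 36, RHS = 12 → fails
(4, 0): LHS = 0, RHS = 0 → holds
(5, 4): LHS = 400, RHS = 100 → fails
(6, 0): LHS = 0, RHS = 0 → holds

2 of 4 pairs satisfy the claim.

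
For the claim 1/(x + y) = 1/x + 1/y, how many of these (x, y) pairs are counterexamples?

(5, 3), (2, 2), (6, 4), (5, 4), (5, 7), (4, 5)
6

Testing each pair:
(5, 3): LHS = 1/8, RHS = 8/15 → counterexample
(2, 2): LHS = 1/4, RHS = 1 → counterexample
(6, 4): LHS = 1/10, RHS = 5/12 → counterexample
(5, 4): LHS = 1/9, RHS = 9/20 → counterexample
(5, 7): LHS = 1/12, RHS = 12/35 → counterexample
(4, 5): LHS = 1/9, RHS = 9/20 → counterexample

That makes 6 counterexamples.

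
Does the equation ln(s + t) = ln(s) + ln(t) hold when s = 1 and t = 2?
Fails

Substituting s = 1, t = 2:

LHS = ln(1 + 2) = ln(3) ≈ 1.099
RHS = ln(1) + ln(2) = ln(2) ≈ 0.6931

LHS ≠ RHS, so the equation does not hold at this point.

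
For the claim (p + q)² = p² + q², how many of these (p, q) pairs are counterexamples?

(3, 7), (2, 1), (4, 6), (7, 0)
Testing each pair:
(3, 7): LHS = 100, RHS = 58 → counterexample
(2, 1): LHS = 9, RHS = 5 → counterexample
(4, 6): LHS = 100, RHS = 52 → counterexample
(7, 0): LHS = 49, RHS = 49 → satisfies claim

That makes 3 counterexamples.

Answer: 3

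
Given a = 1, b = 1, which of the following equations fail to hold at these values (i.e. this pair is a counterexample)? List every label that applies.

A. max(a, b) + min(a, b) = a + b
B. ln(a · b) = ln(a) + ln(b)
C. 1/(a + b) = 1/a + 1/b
C

Evaluating each claim at the given values:
A. LHS = 2, RHS = 2 → holds here (LHS = RHS)
B. LHS = 0, RHS = 0 → holds here (LHS = RHS)
C. LHS = 1/2, RHS = 2 → fails here (LHS ≠ RHS)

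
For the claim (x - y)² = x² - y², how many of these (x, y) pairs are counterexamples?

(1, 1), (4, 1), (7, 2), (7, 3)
Testing each pair:
(1, 1): LHS = 0, RHS = 0 → satisfies claim
(4, 1): LHS = 9, RHS = 15 → counterexample
(7, 2): LHS = 25, RHS = 45 → counterexample
(7, 3): LHS = 16, RHS = 40 → counterexample

That makes 3 counterexamples.

Answer: 3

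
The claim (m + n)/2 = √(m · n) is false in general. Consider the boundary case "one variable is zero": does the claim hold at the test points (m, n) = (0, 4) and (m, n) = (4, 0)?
At (0, 4): LHS = 2 ≠ RHS = 0
At (4, 0): LHS = 2 ≠ RHS = 0

Answer: No, fails at both test points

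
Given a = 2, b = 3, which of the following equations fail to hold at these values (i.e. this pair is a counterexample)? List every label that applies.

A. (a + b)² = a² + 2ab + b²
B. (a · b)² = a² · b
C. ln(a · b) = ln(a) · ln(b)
B, C

Evaluating each claim at the given values:
A. LHS = 25, RHS = 25 → holds here (LHS = RHS)
B. LHS = 36, RHS = 12 → fails here (LHS ≠ RHS)
C. LHS = ln(6) ≈ 1.792, RHS = ln(2)·ln(3) ≈ 0.7615 → fails here (LHS ≠ RHS)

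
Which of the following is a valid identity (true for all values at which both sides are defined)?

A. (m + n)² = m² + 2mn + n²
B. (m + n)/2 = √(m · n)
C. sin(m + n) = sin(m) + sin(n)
A: holds — e.g. at (1, 2), both sides equal 9.
B: fails at (2, 3) — LHS = 5/2, RHS = √(6) ≈ 2.449.
C: fails at (5, 8) — LHS = sin(13) ≈ 0.4202, RHS = sin(5) + sin(8) ≈ 0.03043.

Answer: A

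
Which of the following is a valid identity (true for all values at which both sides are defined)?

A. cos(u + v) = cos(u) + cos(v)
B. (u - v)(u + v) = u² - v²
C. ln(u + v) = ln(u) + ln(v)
B

A: fails at (1, 5) — LHS = cos(6) ≈ 0.9602, RHS = cos(5) + cos(1) ≈ 0.824.
B: holds — e.g. at (2, 5), both sides equal -21.
C: fails at (6, 7) — LHS = ln(13) ≈ 2.565, RHS = ln(6) + ln(7) ≈ 3.738.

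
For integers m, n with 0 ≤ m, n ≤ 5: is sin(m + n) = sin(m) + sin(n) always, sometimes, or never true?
Sometimes true

It holds at (m, n) = (4, 0) (both sides equal sin(4) ≈ -0.7568), but fails at (m, n) = (5, 2) (LHS = sin(7) ≈ 0.657, RHS = sin(5) + sin(2) ≈ -0.04963).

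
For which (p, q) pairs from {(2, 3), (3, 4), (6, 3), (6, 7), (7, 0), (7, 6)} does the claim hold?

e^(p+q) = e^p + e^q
None

Testing each pair:
(2, 3): LHS = e^5 ≈ 148.4, RHS = e^2 + e^3 ≈ 27.47 → fails
(3, 4): LHS = e^7 ≈ 1097, RHS = e^3 + e^4 ≈ 74.68 → fails
(6, 3): LHS = e^9 ≈ 8103, RHS = e^3 + e^6 ≈ 423.5 → fails
(6, 7): LHS = e^13 ≈ 442413.4, RHS = e^6 + e^7 ≈ 1500 → fails
(7, 0): LHS = e^7 ≈ 1097, RHS = 1 + e^7 ≈ 1098 → fails
(7, 6): LHS = e^13 ≈ 442413.4, RHS = e^6 + e^7 ≈ 1500 → fails

No pair satisfies the claim.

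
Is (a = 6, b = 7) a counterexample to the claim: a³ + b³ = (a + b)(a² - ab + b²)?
No

Substituting a = 6, b = 7:
LHS = 6³ + 7³ = 559
RHS = (6 + 7)(6² - 6·7 + 7²) = 559

The sides agree, so this pair does not disprove the claim.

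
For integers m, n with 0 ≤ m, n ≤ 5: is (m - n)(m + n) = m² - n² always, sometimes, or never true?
The identity holds for every pair in the range. For instance at (m, n) = (3, 0): both sides equal 9.

Answer: Always true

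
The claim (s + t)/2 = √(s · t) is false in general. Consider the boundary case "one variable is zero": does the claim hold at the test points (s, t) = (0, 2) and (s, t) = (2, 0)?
No, fails at both test points

At (0, 2): LHS = 1 ≠ RHS = 0
At (2, 0): LHS = 1 ≠ RHS = 0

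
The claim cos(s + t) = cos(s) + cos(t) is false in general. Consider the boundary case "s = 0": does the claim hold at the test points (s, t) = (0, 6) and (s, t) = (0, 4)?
No, fails at both test points

At (0, 6): LHS = cos(6) ≈ 0.9602 ≠ RHS = cos(6) + 1 ≈ 1.96
At (0, 4): LHS = cos(4) ≈ -0.6536 ≠ RHS = cos(4) + 1 ≈ 0.3464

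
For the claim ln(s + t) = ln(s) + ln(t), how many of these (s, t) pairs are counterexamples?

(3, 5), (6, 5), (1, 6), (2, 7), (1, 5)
5

Testing each pair:
(3, 5): LHS = ln(8) ≈ 2.079, RHS = ln(3) + ln(5) ≈ 2.708 → counterexample
(6, 5): LHS = ln(11) ≈ 2.398, RHS = ln(5) + ln(6) ≈ 3.401 → counterexample
(1, 6): LHS = ln(7) ≈ 1.946, RHS = ln(6) ≈ 1.792 → counterexample
(2, 7): LHS = ln(9) ≈ 2.197, RHS = ln(2) + ln(7) ≈ 2.639 → counterexample
(1, 5): LHS = ln(6) ≈ 1.792, RHS = ln(5) ≈ 1.609 → counterexample

That makes 5 counterexamples.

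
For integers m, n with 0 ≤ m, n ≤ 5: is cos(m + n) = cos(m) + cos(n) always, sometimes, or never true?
The claim fails for every pair in the range. For instance at (m, n) = (5, 0): LHS = cos(5) ≈ 0.2837, RHS = cos(5) + 1 ≈ 1.284.

Answer: Never true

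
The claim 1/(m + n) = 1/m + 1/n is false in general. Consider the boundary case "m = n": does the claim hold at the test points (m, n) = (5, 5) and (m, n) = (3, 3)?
At (5, 5): LHS = 1/10 ≠ RHS = 2/5
At (3, 3): LHS = 1/6 ≠ RHS = 2/3

Answer: No, fails at both test points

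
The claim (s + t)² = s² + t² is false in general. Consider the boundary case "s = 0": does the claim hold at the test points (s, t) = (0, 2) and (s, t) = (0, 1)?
Yes, holds at both test points

At (0, 2): LHS = 4, RHS = 4 → equal
At (0, 1): LHS = 1, RHS = 1 → equal

So the claim does hold at both of these boundary points, even though it is not an identity.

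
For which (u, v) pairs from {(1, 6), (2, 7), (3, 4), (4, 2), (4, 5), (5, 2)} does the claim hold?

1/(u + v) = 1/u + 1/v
Testing each pair:
(1, 6): LHS = 1/7, RHS = 7/6 → fails
(2, 7): LHS = 1/9, RHS = 9/14 → fails
(3, 4): LHS = 1/7, RHS = 7/12 → fails
(4, 2): LHS = 1/6, RHS = 3/4 → fails
(4, 5): LHS = 1/9, RHS = 9/20 → fails
(5, 2): LHS = 1/7, RHS = 7/10 → fails

No pair satisfies the claim.

Answer: None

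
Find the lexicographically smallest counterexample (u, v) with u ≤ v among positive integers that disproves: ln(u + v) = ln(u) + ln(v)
Substituting (1, 1) into the claim:
LHS = ln(1 + 1) = ln(2) ≈ 0.6931
RHS = ln(1) + ln(1) = 0

Since LHS ≠ RHS, this pair disproves the claim, and no lexicographically smaller pair (u ≤ v, positive integers) does.

For instance (4, 7) is also a counterexample (LHS = ln(11) ≈ 2.398, RHS = ln(4) + ln(7) ≈ 3.332), but it's lexicographically larger.

Answer: (u, v) = (1, 1)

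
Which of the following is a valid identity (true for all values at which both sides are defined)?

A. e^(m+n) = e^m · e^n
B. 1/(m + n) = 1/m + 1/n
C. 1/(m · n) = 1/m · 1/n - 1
A: holds — e.g. at (0, 1), both sides equal e ≈ 2.718.
B: fails at (5, 5) — LHS = 1/10, RHS = 2/5.
C: fails at (1, 4) — LHS = 1/4, RHS = -3/4.

Answer: A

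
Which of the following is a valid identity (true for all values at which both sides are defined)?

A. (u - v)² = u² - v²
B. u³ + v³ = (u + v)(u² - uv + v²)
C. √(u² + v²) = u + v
A: fails at (3, 7) — LHS = 16, RHS = -40.
B: holds — e.g. at (3, 3), both sides equal 54.
C: fails at (2, 4) — LHS = 2·√(5) ≈ 4.472, RHS = 6.

Answer: B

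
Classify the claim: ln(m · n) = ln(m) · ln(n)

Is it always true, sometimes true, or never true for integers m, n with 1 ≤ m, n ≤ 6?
Sometimes true

It holds at (m, n) = (1, 1) (both sides equal 0), but fails at (m, n) = (6, 4) (LHS = ln(24) ≈ 3.178, RHS = ln(4)·ln(6) ≈ 2.484).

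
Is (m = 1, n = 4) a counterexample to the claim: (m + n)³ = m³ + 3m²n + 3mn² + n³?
Substituting m = 1, n = 4:
LHS = (1 + 4)³ = 125
RHS = 1³ + 3·1²·4 + 3·1·4² + 4³ = 125

The sides agree, so this pair does not disprove the claim.

Answer: No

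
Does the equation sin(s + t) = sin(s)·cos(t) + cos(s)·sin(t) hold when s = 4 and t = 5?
Holds

Substituting s = 4, t = 5:

LHS = sin(4 + 5) = sin(9) ≈ 0.4121
RHS = sin(4)·cos(5) + cos(4)·sin(5) = sin(4)·cos(5) + sin(5)·cos(4) ≈ 0.4121

LHS = RHS, so the equation holds at this point.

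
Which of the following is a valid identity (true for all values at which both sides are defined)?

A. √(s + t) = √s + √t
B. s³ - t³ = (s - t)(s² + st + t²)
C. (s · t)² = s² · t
A: fails at (3, 4) — LHS = √(7) ≈ 2.646, RHS = √(3) + 2 ≈ 3.732.
B: holds — e.g. at (3, 5), both sides equal -98.
C: fails at (4, 4) — LHS = 256, RHS = 64.

Answer: B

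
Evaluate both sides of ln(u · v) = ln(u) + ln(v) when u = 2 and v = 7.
LHS = ln(2 · 7) = ln(14) ≈ 2.639
RHS = ln(2) + ln(7) ≈ 2.639

LHS = RHS: the two sides agree.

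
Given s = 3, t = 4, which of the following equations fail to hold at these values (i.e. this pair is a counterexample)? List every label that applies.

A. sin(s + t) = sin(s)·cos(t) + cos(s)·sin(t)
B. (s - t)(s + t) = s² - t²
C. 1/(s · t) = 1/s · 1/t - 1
Evaluating each claim at the given values:
A. LHS = sin(7) ≈ 0.657, RHS = sin(3)·cos(4) + sin(4)·cos(3) ≈ 0.657 → holds here (LHS = RHS)
B. LHS = -7, RHS = -7 → holds here (LHS = RHS)
C. LHS = 1/12, RHS = -11/12 → fails here (LHS ≠ RHS)

Answer: C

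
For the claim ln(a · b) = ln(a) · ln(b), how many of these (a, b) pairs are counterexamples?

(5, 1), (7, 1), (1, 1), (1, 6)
3

Testing each pair:
(5, 1): LHS = ln(5) ≈ 1.609, RHS = 0 → counterexample
(7, 1): LHS = ln(7) ≈ 1.946, RHS = 0 → counterexample
(1, 1): LHS = 0, RHS = 0 → satisfies claim
(1, 6): LHS = ln(6) ≈ 1.792, RHS = 0 → counterexample

That makes 3 counterexamples.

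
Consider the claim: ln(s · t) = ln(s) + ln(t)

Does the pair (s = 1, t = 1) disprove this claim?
No

Substituting s = 1, t = 1:
LHS = ln(1 · 1) = 0
RHS = ln(1) + ln(1) = 0

The sides agree, so this pair does not disprove the claim.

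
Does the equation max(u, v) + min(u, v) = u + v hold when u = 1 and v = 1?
Holds

Substituting u = 1, v = 1:

LHS = max(1, 1) + min(1, 1) = 2
RHS = 1 + 1 = 2

LHS = RHS, so the equation holds at this point.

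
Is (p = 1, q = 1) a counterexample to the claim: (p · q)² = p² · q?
No

Substituting p = 1, q = 1:
LHS = (1 · 1)² = 1
RHS = 1² · 1 = 1

The sides agree, so this pair does not disprove the claim.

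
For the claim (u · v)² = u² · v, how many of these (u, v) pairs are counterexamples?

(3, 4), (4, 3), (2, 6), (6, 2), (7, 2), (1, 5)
6

Testing each pair:
(3, 4): LHS = 144, RHS = 36 → counterexample
(4, 3): LHS = 144, RHS = 48 → counterexample
(2, 6): LHS = 144, RHS = 24 → counterexample
(6, 2): LHS = 144, RHS = 72 → counterexample
(7, 2): LHS = 196, RHS = 98 → counterexample
(1, 5): LHS = 25, RHS = 5 → counterexample

That makes 6 counterexamples.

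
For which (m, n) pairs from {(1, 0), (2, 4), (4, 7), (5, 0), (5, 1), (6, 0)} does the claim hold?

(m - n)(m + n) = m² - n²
Testing each pair:
(1, 0): LHS = 1, RHS = 1 → holds
(2, 4): LHS = -12, RHS = -12 → holds
(4, 7): LHS = -33, RHS = -33 → holds
(5, 0): LHS = 25, RHS = 25 → holds
(5, 1): LHS = 24, RHS = 24 → holds
(6, 0): LHS = 36, RHS = 36 → holds

Every pair satisfies the claim.

Answer: All pairs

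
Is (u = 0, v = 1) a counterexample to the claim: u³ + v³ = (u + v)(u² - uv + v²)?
No

Substituting u = 0, v = 1:
LHS = 0³ + 1³ = 1
RHS = (0 + 1)(0² - 0·1 + 1²) = 1

The sides agree, so this pair does not disprove the claim.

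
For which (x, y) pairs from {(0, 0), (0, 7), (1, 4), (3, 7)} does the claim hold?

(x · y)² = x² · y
(0, 0), (0, 7)

Testing each pair:
(0, 0): LHS = 0, RHS = 0 → holds
(0, 7): LHS = 0, RHS = 0 → holds
(1, 4): LHS = 16, RHS = 4 → fails
(3, 7): LHS = 441, RHS = 63 → fails

2 of 4 pairs satisfy the claim.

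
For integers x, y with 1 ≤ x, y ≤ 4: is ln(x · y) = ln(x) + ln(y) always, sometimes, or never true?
The identity holds for every pair in the range. For instance at (x, y) = (3, 3): both sides equal ln(9) ≈ 2.197.

Answer: Always true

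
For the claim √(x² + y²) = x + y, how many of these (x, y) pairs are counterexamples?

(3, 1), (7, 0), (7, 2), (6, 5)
3

Testing each pair:
(3, 1): LHS = √(10) ≈ 3.162, RHS = 4 → counterexample
(7, 0): LHS = 7, RHS = 7 → satisfies claim
(7, 2): LHS = √(53) ≈ 7.28, RHS = 9 → counterexample
(6, 5): LHS = √(61) ≈ 7.81, RHS = 11 → counterexample

That makes 3 counterexamples.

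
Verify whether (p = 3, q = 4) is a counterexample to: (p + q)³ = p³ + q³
Substituting p = 3, q = 4:
LHS = (3 + 4)³ = 343
RHS = 3³ + 4³ = 91

Since LHS ≠ RHS, this pair disproves the claim.

Answer: Yes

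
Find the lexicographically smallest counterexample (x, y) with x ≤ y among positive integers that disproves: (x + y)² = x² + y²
(x, y) = (1, 1)

Substituting (1, 1) into the claim:
LHS = (1 + 1)² = 4
RHS = 1² + 1² = 2

Since LHS ≠ RHS, this pair disproves the claim, and no lexicographically smaller pair (x ≤ y, positive integers) does.

For instance (4, 6) is also a counterexample (LHS = 100, RHS = 52), but it's lexicographically larger.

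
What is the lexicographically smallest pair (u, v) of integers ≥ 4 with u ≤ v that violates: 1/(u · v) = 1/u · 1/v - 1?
(u, v) = (4, 4)

Substituting (4, 4) into the claim:
LHS = 1/(4 · 4) = 1/16
RHS = 1/4 · 1/4 - 1 = -15/16

Since LHS ≠ RHS, this pair disproves the claim, and no lexicographically smaller pair (u ≤ v, integers ≥ 4) does.

For instance (5, 11) is also a counterexample (LHS = 1/55, RHS = -54/55), but it's lexicographically larger.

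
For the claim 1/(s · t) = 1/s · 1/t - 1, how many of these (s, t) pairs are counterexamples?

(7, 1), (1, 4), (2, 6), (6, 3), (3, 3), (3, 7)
Testing each pair:
(7, 1): LHS = 1/7, RHS = -6/7 → counterexample
(1, 4): LHS = 1/4, RHS = -3/4 → counterexample
(2, 6): LHS = 1/12, RHS = -11/12 → counterexample
(6, 3): LHS = 1/18, RHS = -17/18 → counterexample
(3, 3): LHS = 1/9, RHS = -8/9 → counterexample
(3, 7): LHS = 1/21, RHS = -20/21 → counterexample

That makes 6 counterexamples.

Answer: 6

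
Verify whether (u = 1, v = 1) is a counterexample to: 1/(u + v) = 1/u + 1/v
Yes

Substituting u = 1, v = 1:
LHS = 1/(1 + 1) = 1/2
RHS = 1/1 + 1/1 = 2

Since LHS ≠ RHS, this pair disproves the claim.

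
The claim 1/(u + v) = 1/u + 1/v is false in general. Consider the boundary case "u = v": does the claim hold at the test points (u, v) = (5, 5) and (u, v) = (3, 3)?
At (5, 5): LHS = 1/10 ≠ RHS = 2/5
At (3, 3): LHS = 1/6 ≠ RHS = 2/3

Answer: No, fails at both test points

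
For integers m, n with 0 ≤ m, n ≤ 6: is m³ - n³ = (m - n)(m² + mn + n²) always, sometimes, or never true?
The identity holds for every pair in the range. For instance at (m, n) = (0, 4): both sides equal -64.

Answer: Always true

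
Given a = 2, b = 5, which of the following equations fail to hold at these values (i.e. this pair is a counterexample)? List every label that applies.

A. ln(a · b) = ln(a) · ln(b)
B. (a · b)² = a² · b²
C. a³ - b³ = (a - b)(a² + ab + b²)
A

Evaluating each claim at the given values:
A. LHS = ln(10) ≈ 2.303, RHS = ln(2)·ln(5) ≈ 1.116 → fails here (LHS ≠ RHS)
B. LHS = 100, RHS = 100 → holds here (LHS = RHS)
C. LHS = -117, RHS = -117 → holds here (LHS = RHS)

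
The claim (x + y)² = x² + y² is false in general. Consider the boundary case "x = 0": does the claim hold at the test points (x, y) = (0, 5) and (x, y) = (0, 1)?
Yes, holds at both test points

At (0, 5): LHS = 25, RHS = 25 → equal
At (0, 1): LHS = 1, RHS = 1 → equal

So the claim does hold at both of these boundary points, even though it is not an identity.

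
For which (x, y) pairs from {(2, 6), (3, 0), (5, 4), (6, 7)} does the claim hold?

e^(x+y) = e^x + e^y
Testing each pair:
(2, 6): LHS = e^8 ≈ 2981, RHS = e^2 + e^6 ≈ 410.8 → fails
(3, 0): LHS = e^3 ≈ 20.09, RHS = 1 + e^3 ≈ 21.09 → fails
(5, 4): LHS = e^9 ≈ 8103, RHS = e^4 + e^5 ≈ 203 → fails
(6, 7): LHS = e^13 ≈ 442413.4, RHS = e^6 + e^7 ≈ 1500 → fails

No pair satisfies the claim.

Answer: None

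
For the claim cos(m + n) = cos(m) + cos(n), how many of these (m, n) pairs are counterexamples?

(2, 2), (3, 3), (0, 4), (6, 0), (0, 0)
5

Testing each pair:
(2, 2): LHS = cos(4) ≈ -0.6536, RHS = 2·cos(2) ≈ -0.8323 → counterexample
(3, 3): LHS = cos(6) ≈ 0.9602, RHS = 2·cos(3) ≈ -1.98 → counterexample
(0, 4): LHS = cos(4) ≈ -0.6536, RHS = cos(4) + 1 ≈ 0.3464 → counterexample
(6, 0): LHS = cos(6) ≈ 0.9602, RHS = cos(6) + 1 ≈ 1.96 → counterexample
(0, 0): LHS = 1, RHS = 2 → counterexample

That makes 5 counterexamples.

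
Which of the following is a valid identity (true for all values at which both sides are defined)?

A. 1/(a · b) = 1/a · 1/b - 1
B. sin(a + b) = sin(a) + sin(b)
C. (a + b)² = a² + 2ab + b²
C

A: fails at (2, 4) — LHS = 1/8, RHS = -7/8.
B: fails at (6, 7) — LHS = sin(13) ≈ 0.4202, RHS = sin(6) + sin(7) ≈ 0.3776.
C: holds — e.g. at (4, 6), both sides equal 100.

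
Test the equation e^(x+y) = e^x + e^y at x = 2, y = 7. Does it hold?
Fails

Substituting x = 2, y = 7:

LHS = e^(2+7) = e^9 ≈ 8103
RHS = e^2 + e^7 ≈ 1104

LHS ≠ RHS, so the equation does not hold at this point.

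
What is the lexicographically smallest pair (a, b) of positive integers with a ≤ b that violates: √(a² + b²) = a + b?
(a, b) = (1, 1)

Substituting (1, 1) into the claim:
LHS = √(1² + 1²) = √(2) ≈ 1.414
RHS = 1 + 1 = 2

Since LHS ≠ RHS, this pair disproves the claim, and no lexicographically smaller pair (a ≤ b, positive integers) does.

For instance (1, 7) is also a counterexample (LHS = 5·√(2) ≈ 7.071, RHS = 8), but it's lexicographically larger.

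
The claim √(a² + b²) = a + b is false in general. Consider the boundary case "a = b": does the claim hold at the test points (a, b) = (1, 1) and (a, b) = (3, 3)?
At (1, 1): LHS = √(2) ≈ 1.414 ≠ RHS = 2
At (3, 3): LHS = 3·√(2) ≈ 4.243 ≠ RHS = 6

Answer: No, fails at both test points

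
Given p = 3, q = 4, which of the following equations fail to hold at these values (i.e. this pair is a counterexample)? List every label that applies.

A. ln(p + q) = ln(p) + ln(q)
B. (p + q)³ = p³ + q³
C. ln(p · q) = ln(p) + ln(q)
A, B

Evaluating each claim at the given values:
A. LHS = ln(7) ≈ 1.946, RHS = ln(3) + ln(4) ≈ 2.485 → fails here (LHS ≠ RHS)
B. LHS = 343, RHS = 91 → fails here (LHS ≠ RHS)
C. LHS = ln(12) ≈ 2.485, RHS = ln(3) + ln(4) ≈ 2.485 → holds here (LHS = RHS)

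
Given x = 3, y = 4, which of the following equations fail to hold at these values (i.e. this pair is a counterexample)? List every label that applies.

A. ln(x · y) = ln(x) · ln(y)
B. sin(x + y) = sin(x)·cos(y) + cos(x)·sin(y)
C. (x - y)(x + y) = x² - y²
Evaluating each claim at the given values:
A. LHS = ln(12) ≈ 2.485, RHS = ln(3)·ln(4) ≈ 1.523 → fails here (LHS ≠ RHS)
B. LHS = sin(7) ≈ 0.657, RHS = sin(3)·cos(4) + sin(4)·cos(3) ≈ 0.657 → holds here (LHS = RHS)
C. LHS = -7, RHS = -7 → holds here (LHS = RHS)

Answer: A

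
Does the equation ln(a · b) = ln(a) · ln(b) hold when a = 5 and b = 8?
Substituting a = 5, b = 8:

LHS = ln(5 · 8) = ln(40) ≈ 3.689
RHS = ln(5) · ln(8) ≈ 3.347

LHS ≠ RHS, so the equation does not hold at this point.

Answer: Fails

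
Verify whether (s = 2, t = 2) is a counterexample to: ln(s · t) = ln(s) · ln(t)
Yes

Substituting s = 2, t = 2:
LHS = ln(2 · 2) = ln(4) ≈ 1.386
RHS = ln(2) · ln(2) = ln(2)² ≈ 0.4805

Since LHS ≠ RHS, this pair disproves the claim.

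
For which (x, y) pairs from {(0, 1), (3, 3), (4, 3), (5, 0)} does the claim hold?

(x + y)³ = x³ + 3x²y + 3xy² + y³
Testing each pair:
(0, 1): LHS = 1, RHS = 1 → holds
(3, 3): LHS = 216, RHS = 216 → holds
(4, 3): LHS = 343, RHS = 343 → holds
(5, 0): LHS = 125, RHS = 125 → holds

Every pair satisfies the claim.

Answer: All pairs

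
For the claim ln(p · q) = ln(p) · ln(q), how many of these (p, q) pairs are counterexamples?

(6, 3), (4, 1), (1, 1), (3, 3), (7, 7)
Testing each pair:
(6, 3): LHS = ln(18) ≈ 2.89, RHS = ln(3)·ln(6) ≈ 1.968 → counterexample
(4, 1): LHS = ln(4) ≈ 1.386, RHS = 0 → counterexample
(1, 1): LHS = 0, RHS = 0 → satisfies claim
(3, 3): LHS = ln(9) ≈ 2.197, RHS = ln(3)² ≈ 1.207 → counterexample
(7, 7): LHS = ln(49) ≈ 3.892, RHS = ln(7)² ≈ 3.787 → counterexample

That makes 4 counterexamples.

Answer: 4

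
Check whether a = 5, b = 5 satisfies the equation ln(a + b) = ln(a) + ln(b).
Substituting a = 5, b = 5:

LHS = ln(5 + 5) = ln(10) ≈ 2.303
RHS = ln(5) + ln(5) = 2·ln(5) ≈ 3.219

LHS ≠ RHS, so the equation does not hold at this point.

Answer: Fails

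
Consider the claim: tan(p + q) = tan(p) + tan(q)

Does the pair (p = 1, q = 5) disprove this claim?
Substituting p = 1, q = 5:
LHS = tan(1 + 5) = tan(6) ≈ -0.291
RHS = tan(1) + tan(5) ≈ -1.823

Since LHS ≠ RHS, this pair disproves the claim.

Answer: Yes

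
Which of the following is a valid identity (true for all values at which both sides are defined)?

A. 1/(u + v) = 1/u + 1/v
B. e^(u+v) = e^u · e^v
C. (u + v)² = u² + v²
A: fails at (1, 1) — LHS = 1/2, RHS = 2.
B: holds — e.g. at (3, 5), both sides equal e^8 ≈ 2981.
C: fails at (5, 8) — LHS = 169, RHS = 89.

Answer: B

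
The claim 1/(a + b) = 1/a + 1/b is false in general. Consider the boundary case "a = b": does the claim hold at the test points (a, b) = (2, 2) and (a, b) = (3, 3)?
No, fails at both test points

At (2, 2): LHS = 1/4 ≠ RHS = 1
At (3, 3): LHS = 1/6 ≠ RHS = 2/3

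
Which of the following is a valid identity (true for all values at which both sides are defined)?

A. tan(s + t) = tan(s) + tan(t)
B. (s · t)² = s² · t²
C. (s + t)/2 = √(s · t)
A: fails at (4, 5) — LHS = tan(9) ≈ -0.4523, RHS = tan(5) + tan(4) ≈ -2.223.
B: holds — e.g. at (1, 1), both sides equal 1.
C: fails at (4, 6) — LHS = 5, RHS = 2·√(6) ≈ 4.899.

Answer: B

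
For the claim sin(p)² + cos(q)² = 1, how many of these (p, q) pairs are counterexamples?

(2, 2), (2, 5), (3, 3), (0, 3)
Testing each pair:
(2, 2): LHS = cos(2)² + sin(2)² = 1, RHS = 1 → satisfies claim
(2, 5): LHS = cos(5)² + sin(2)² ≈ 0.9073, RHS = 1 → counterexample
(3, 3): LHS = sin(3)² + cos(3)² = 1, RHS = 1 → satisfies claim
(0, 3): LHS = cos(3)² ≈ 0.9801, RHS = 1 → counterexample

That makes 2 counterexamples.

Answer: 2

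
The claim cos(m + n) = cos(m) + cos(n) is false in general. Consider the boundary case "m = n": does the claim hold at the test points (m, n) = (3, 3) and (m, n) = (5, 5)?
At (3, 3): LHS = cos(6) ≈ 0.9602 ≠ RHS = 2·cos(3) ≈ -1.98
At (5, 5): LHS = cos(10) ≈ -0.8391 ≠ RHS = 2·cos(5) ≈ 0.5673

Answer: No, fails at both test points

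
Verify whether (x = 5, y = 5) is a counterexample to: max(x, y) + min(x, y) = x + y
No

Substituting x = 5, y = 5:
LHS = max(5, 5) + min(5, 5) = 10
RHS = 5 + 5 = 10

The sides agree, so this pair does not disprove the claim.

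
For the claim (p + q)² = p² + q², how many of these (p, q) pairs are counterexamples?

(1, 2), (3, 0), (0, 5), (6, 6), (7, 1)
Testing each pair:
(1, 2): LHS = 9, RHS = 5 → counterexample
(3, 0): LHS = 9, RHS = 9 → satisfies claim
(0, 5): LHS = 25, RHS = 25 → satisfies claim
(6, 6): LHS = 144, RHS = 72 → counterexample
(7, 1): LHS = 64, RHS = 50 → counterexample

That makes 3 counterexamples.

Answer: 3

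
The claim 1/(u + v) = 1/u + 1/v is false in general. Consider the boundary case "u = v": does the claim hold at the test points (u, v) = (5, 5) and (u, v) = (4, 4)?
At (5, 5): LHS = 1/10 ≠ RHS = 2/5
At (4, 4): LHS = 1/8 ≠ RHS = 1/2

Answer: No, fails at both test points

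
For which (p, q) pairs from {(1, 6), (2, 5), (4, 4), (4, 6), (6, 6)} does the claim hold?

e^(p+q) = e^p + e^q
Testing each pair:
(1, 6): LHS = e^7 ≈ 1097, RHS = e + e^6 ≈ 406.1 → fails
(2, 5): LHS = e^7 ≈ 1097, RHS = e^2 + e^5 ≈ 155.8 → fails
(4, 4): LHS = e^8 ≈ 2981, RHS = 2·e^4 ≈ 109.2 → fails
(4, 6): LHS = e^10 ≈ 22026.5, RHS = e^4 + e^6 ≈ 458 → fails
(6, 6): LHS = e^12 ≈ 162754.8, RHS = 2·e^6 ≈ 806.9 → fails

No pair satisfies the claim.

Answer: None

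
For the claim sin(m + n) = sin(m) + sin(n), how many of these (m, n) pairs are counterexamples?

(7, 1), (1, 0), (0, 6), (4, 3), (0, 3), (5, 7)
Testing each pair:
(7, 1): LHS = sin(8) ≈ 0.9894, RHS = sin(7) + sin(1) ≈ 1.498 → counterexample
(1, 0): LHS = sin(1) ≈ 0.8415, RHS = sin(1) ≈ 0.8415 → satisfies claim
(0, 6): LHS = sin(6) ≈ -0.2794, RHS = sin(6) ≈ -0.2794 → satisfies claim
(4, 3): LHS = sin(7) ≈ 0.657, RHS = sin(4) + sin(3) ≈ -0.6157 → counterexample
(0, 3): LHS = sin(3) ≈ 0.1411, RHS = sin(3) ≈ 0.1411 → satisfies claim
(5, 7): LHS = sin(12) ≈ -0.5366, RHS = sin(5) + sin(7) ≈ -0.3019 → counterexample

That makes 3 counterexamples.

Answer: 3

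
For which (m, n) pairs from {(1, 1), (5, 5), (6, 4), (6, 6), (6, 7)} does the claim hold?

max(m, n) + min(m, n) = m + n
All pairs

Testing each pair:
(1, 1): LHS = 2, RHS = 2 → holds
(5, 5): LHS = 10, RHS = 10 → holds
(6, 4): LHS = 10, RHS = 10 → holds
(6, 6): LHS = 12, RHS = 12 → holds
(6, 7): LHS = 13, RHS = 13 → holds

Every pair satisfies the claim.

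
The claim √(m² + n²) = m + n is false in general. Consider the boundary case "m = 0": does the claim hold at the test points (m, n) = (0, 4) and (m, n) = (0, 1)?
At (0, 4): LHS = 4, RHS = 4 → equal
At (0, 1): LHS = 1, RHS = 1 → equal

So the claim does hold at both of these boundary points, even though it is not an identity.

Answer: Yes, holds at both test points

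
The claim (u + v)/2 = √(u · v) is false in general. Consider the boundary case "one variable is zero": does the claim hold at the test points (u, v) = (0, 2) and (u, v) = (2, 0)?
No, fails at both test points

At (0, 2): LHS = 1 ≠ RHS = 0
At (2, 0): LHS = 1 ≠ RHS = 0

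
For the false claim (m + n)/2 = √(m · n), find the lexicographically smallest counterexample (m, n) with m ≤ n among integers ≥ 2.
At (2, 2): both sides equal 2, so it holds there.

Substituting (2, 3) into the claim:
LHS = (2 + 3)/2 = 5/2
RHS = √(2 · 3) = √(6) ≈ 2.449

Since LHS ≠ RHS, this pair disproves the claim, and no lexicographically smaller pair (m ≤ n, integers ≥ 2) does.

For instance (4, 6) is also a counterexample (LHS = 5, RHS = 2·√(6) ≈ 4.899), but it's lexicographically larger.

Answer: (m, n) = (2, 3)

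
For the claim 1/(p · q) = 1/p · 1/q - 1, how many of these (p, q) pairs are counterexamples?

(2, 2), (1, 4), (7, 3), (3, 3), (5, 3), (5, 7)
Testing each pair:
(2, 2): LHS = 1/4, RHS = -3/4 → counterexample
(1, 4): LHS = 1/4, RHS = -3/4 → counterexample
(7, 3): LHS = 1/21, RHS = -20/21 → counterexample
(3, 3): LHS = 1/9, RHS = -8/9 → counterexample
(5, 3): LHS = 1/15, RHS = -14/15 → counterexample
(5, 7): LHS = 1/35, RHS = -34/35 → counterexample

That makes 6 counterexamples.

Answer: 6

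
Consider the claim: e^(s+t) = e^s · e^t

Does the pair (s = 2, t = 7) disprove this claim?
Substituting s = 2, t = 7:
LHS = e^(2+7) = e^9 ≈ 8103
RHS = e^2 · e^7 = e^9 ≈ 8103

The sides agree, so this pair does not disprove the claim.

Answer: No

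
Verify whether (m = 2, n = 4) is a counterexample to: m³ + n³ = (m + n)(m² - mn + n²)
Substituting m = 2, n = 4:
LHS = 2³ + 4³ = 72
RHS = (2 + 4)(2² - 2·4 + 4²) = 72

The sides agree, so this pair does not disprove the claim.

Answer: No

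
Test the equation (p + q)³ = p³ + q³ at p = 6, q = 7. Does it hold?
Fails

Substituting p = 6, q = 7:

LHS = (6 + 7)³ = 2197
RHS = 6³ + 7³ = 559

LHS ≠ RHS, so the equation does not hold at this point.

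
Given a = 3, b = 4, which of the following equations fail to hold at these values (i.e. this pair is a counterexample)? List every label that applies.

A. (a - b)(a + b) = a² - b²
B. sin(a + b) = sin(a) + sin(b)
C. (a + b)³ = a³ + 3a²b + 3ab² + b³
B

Evaluating each claim at the given values:
A. LHS = -7, RHS = -7 → holds here (LHS = RHS)
B. LHS = sin(7) ≈ 0.657, RHS = sin(4) + sin(3) ≈ -0.6157 → fails here (LHS ≠ RHS)
C. LHS = 343, RHS = 343 → holds here (LHS = RHS)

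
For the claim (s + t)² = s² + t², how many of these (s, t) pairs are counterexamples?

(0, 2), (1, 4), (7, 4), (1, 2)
Testing each pair:
(0, 2): LHS = 4, RHS = 4 → satisfies claim
(1, 4): LHS = 25, RHS = 17 → counterexample
(7, 4): LHS = 121, RHS = 65 → counterexample
(1, 2): LHS = 9, RHS = 5 → counterexample

That makes 3 counterexamples.

Answer: 3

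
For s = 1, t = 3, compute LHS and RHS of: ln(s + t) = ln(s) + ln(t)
LHS = ln(1 + 3) = ln(4) ≈ 1.386
RHS = ln(1) + ln(3) = ln(3) ≈ 1.099

LHS ≠ RHS (they differ by about 0.2877), so the equation does not hold here.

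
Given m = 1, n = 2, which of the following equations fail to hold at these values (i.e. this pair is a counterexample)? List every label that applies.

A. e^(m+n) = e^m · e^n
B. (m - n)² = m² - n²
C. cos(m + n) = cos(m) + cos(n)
Evaluating each claim at the given values:
A. LHS = e^3 ≈ 20.09, RHS = e^3 ≈ 20.09 → holds here (LHS = RHS)
B. LHS = 1, RHS = -3 → fails here (LHS ≠ RHS)
C. LHS = cos(3) ≈ -0.99, RHS = cos(2) + cos(1) ≈ 0.1242 → fails here (LHS ≠ RHS)

Answer: B, C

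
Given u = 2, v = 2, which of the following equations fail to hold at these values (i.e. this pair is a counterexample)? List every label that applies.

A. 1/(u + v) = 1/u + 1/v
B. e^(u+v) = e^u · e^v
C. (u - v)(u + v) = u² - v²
A

Evaluating each claim at the given values:
A. LHS = 1/4, RHS = 1 → fails here (LHS ≠ RHS)
B. LHS = e^4 ≈ 54.6, RHS = e^4 ≈ 54.6 → holds here (LHS = RHS)
C. LHS = 0, RHS = 0 → holds here (LHS = RHS)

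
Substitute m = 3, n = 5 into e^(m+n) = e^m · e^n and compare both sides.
LHS = e^(3+5) = e^8 ≈ 2981
RHS = e^3 · e^5 = e^8 ≈ 2981

LHS = RHS: the two sides agree.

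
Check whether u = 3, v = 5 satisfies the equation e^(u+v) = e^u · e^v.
Substituting u = 3, v = 5:

LHS = e^(3+5) = e^8 ≈ 2981
RHS = e^3 · e^5 = e^8 ≈ 2981

LHS = RHS, so the equation holds at this point.

Answer: Holds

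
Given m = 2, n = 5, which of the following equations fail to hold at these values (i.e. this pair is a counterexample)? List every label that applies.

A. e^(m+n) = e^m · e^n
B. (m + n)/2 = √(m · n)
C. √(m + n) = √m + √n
Evaluating each claim at the given values:
A. LHS = e^7 ≈ 1097, RHS = e^7 ≈ 1097 → holds here (LHS = RHS)
B. LHS = 7/2, RHS = √(10) ≈ 3.162 → fails here (LHS ≠ RHS)
C. LHS = √(7) ≈ 2.646, RHS = √(2) + √(5) ≈ 3.65 → fails here (LHS ≠ RHS)

Answer: B, C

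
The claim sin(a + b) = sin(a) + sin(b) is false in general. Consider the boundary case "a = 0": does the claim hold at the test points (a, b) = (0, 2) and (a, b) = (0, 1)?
Yes, holds at both test points

At (0, 2): LHS = sin(2) ≈ 0.9093, RHS = sin(2) ≈ 0.9093 → equal
At (0, 1): LHS = sin(1) ≈ 0.8415, RHS = sin(1) ≈ 0.8415 → equal

So the claim does hold at both of these boundary points, even though it is not an identity.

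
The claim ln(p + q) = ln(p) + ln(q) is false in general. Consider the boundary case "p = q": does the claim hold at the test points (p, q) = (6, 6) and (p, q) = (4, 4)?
At (6, 6): LHS = ln(12) ≈ 2.485 ≠ RHS = 2·ln(6) ≈ 3.584
At (4, 4): LHS = ln(8) ≈ 2.079 ≠ RHS = 2·ln(4) ≈ 2.773

Answer: No, fails at both test points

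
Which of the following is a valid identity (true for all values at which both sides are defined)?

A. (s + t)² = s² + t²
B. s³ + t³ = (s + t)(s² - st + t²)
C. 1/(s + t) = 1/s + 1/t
B

A: fails at (3, 3) — LHS = 36, RHS = 18.
B: holds — e.g. at (4, 5), both sides equal 189.
C: fails at (6, 7) — LHS = 1/13, RHS = 13/42.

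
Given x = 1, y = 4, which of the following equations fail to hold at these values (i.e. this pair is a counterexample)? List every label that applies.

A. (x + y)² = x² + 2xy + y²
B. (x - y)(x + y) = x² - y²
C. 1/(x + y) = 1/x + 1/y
Evaluating each claim at the given values:
A. LHS = 25, RHS = 25 → holds here (LHS = RHS)
B. LHS = -15, RHS = -15 → holds here (LHS = RHS)
C. LHS = 1/5, RHS = 5/4 → fails here (LHS ≠ RHS)

Answer: C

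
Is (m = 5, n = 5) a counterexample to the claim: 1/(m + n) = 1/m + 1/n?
Yes

Substituting m = 5, n = 5:
LHS = 1/(5 + 5) = 1/10
RHS = 1/5 + 1/5 = 2/5

Since LHS ≠ RHS, this pair disproves the claim.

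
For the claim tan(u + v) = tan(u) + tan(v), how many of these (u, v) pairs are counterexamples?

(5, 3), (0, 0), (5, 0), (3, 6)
Testing each pair:
(5, 3): LHS = tan(8) ≈ -6.8, RHS = tan(5) + tan(3) ≈ -3.523 → counterexample
(0, 0): LHS = 0, RHS = 0 → satisfies claim
(5, 0): LHS = tan(5) ≈ -3.381, RHS = tan(5) ≈ -3.381 → satisfies claim
(3, 6): LHS = tan(9) ≈ -0.4523, RHS = tan(6) + tan(3) ≈ -0.4336 → counterexample

That makes 2 counterexamples.

Answer: 2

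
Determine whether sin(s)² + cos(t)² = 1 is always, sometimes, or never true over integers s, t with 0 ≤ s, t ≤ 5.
Sometimes true

It holds at (s, t) = (1, 1) (both sides equal 1), but fails at (s, t) = (4, 3) (LHS = sin(4)² + cos(3)² ≈ 1.553, RHS = 1).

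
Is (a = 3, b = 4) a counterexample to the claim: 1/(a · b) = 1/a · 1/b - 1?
Yes

Substituting a = 3, b = 4:
LHS = 1/(3 · 4) = 1/12
RHS = 1/3 · 1/4 - 1 = -11/12

Since LHS ≠ RHS, this pair disproves the claim.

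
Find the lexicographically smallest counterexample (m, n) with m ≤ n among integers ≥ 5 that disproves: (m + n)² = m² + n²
Substituting (5, 5) into the claim:
LHS = (5 + 5)² = 100
RHS = 5² + 5² = 50

Since LHS ≠ RHS, this pair disproves the claim, and no lexicographically smaller pair (m ≤ n, integers ≥ 5) does.

For instance (6, 7) is also a counterexample (LHS = 169, RHS = 85), but it's lexicographically larger.

Answer: (m, n) = (5, 5)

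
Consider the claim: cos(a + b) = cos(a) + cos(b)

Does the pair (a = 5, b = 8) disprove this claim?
Yes

Substituting a = 5, b = 8:
LHS = cos(5 + 8) = cos(13) ≈ 0.9074
RHS = cos(5) + cos(8) ≈ 0.1382

Since LHS ≠ RHS, this pair disproves the claim.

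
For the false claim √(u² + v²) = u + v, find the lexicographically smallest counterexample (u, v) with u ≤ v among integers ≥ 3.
Substituting (3, 3) into the claim:
LHS = √(3² + 3²) = 3·√(2) ≈ 4.243
RHS = 3 + 3 = 6

Since LHS ≠ RHS, this pair disproves the claim, and no lexicographically smaller pair (u ≤ v, integers ≥ 3) does.

For instance (3, 6) is also a counterexample (LHS = 3·√(5) ≈ 6.708, RHS = 9), but it's lexicographically larger.

Answer: (u, v) = (3, 3)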